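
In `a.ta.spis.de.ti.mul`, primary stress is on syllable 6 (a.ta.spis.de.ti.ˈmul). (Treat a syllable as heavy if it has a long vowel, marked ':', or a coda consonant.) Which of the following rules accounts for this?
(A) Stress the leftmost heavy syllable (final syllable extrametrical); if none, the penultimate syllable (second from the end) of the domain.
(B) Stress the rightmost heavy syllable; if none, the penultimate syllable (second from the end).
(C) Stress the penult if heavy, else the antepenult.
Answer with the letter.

Rule A → syllable 3 (observed: 6).
Rule B → syllable 6 ✓.
Rule C → syllable 4 (observed: 6).

B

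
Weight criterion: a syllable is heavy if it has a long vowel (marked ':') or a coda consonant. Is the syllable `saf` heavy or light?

`saf`: short vowel, closed (coda /f/). Closed → heavy.

heavy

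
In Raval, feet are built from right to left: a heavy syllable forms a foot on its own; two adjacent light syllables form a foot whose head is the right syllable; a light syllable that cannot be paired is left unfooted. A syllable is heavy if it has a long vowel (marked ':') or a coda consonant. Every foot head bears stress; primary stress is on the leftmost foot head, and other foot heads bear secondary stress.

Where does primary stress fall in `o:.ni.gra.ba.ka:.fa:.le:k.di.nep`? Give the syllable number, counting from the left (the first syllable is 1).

1

Weights: 1 o: H, 2 ni L, 3 gra L, 4 ba L, 5 ka: H, 6 fa: H, 7 le:k H, 8 di L, 9 nep H.
Parse right to left (heavy = foot alone; LL = one foot; stranded L unfooted): (ˈo:) ni (gra.ˈba) (ˈka:) (ˈfa:) (ˈle:k) di (ˈnep).
Foot heads: 1, 4, 5, 6, 7, 9.
Primary stress on the leftmost head = syllable 1.
Primary stress: syllable 1 → ˈo:.ni.gra.ba.ka:.fa:.le:k.di.nep.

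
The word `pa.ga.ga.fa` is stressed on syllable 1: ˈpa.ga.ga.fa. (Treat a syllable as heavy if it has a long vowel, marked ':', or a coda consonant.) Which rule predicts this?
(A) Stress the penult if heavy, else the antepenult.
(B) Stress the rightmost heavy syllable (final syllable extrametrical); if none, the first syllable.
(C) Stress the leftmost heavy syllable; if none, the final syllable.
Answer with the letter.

Rule A → syllable 2 (observed: 1).
Rule B → syllable 1 ✓.
Rule C → syllable 4 (observed: 1).

B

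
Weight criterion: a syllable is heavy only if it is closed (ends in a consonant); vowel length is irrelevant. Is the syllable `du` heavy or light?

`du`: short vowel, open (no coda). Open (no coda) → light.

light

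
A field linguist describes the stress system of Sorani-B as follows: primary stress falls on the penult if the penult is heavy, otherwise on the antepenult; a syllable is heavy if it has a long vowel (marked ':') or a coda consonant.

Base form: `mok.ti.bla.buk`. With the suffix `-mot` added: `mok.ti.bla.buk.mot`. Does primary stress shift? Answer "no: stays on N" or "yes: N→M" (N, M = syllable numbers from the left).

yes: 2→4

Base `mok.ti.bla.buk` (4 syllables):
  Weights: 2 ti L, 3 bla L, 4 buk H.
  The penult (syllable 3, bla) is light, so stress falls on the antepenult (syllable 2, ti).
  → primary stress on syllable 2.
Suffixed `mok.ti.bla.buk.mot` (5 syllables):
  Weights: 3 bla L, 4 buk H, 5 mot H.
  The penult (syllable 4, buk) is heavy, so it takes stress.
  → primary stress on syllable 4.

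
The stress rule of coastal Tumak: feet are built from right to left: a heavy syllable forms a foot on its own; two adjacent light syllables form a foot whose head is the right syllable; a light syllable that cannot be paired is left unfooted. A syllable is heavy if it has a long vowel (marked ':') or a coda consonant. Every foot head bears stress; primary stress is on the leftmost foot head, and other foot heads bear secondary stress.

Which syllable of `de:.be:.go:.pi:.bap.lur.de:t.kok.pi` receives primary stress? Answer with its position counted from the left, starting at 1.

Weights: 1 de: H, 2 be: H, 3 go: H, 4 pi: H, 5 bap H, 6 lur H, 7 de:t H, 8 kok H, 9 pi L.
Parse right to left (heavy = foot alone; LL = one foot; stranded L unfooted): (ˈde:) (ˈbe:) (ˈgo:) (ˈpi:) (ˈbap) (ˈlur) (ˈde:t) (ˈkok) pi.
Foot heads: 1, 2, 3, 4, 5, 6, 7, 8.
Primary stress on the leftmost head = syllable 1.
Primary stress: syllable 1 → ˈde:.be:.go:.pi:.bap.lur.de:t.kok.pi.

1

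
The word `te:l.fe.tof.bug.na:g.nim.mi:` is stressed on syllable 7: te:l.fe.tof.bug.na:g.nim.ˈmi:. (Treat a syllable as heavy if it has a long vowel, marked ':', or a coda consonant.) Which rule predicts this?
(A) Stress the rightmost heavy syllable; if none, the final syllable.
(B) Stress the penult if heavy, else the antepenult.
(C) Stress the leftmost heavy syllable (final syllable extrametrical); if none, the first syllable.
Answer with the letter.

Rule A → syllable 7 ✓.
Rule B → syllable 6 (observed: 7).
Rule C → syllable 1 (observed: 7).

A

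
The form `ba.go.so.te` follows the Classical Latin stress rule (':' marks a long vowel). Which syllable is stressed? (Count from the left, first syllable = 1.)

2

Classical Latin: stress the penult if heavy (long vowel or closed), else the antepenult.
Weights: 2 go L, 3 so L, 4 te L.
The penult (syllable 3, so) is light, so stress falls on the antepenult (syllable 2, go).
Stress on syllable 2: ba.ˈgo.so.te.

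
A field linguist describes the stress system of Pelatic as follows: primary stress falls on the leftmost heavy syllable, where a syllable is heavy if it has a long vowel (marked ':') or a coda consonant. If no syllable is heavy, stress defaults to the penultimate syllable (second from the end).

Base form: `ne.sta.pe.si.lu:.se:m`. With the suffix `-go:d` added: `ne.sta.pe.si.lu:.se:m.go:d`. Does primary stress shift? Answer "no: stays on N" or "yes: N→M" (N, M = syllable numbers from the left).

Base `ne.sta.pe.si.lu:.se:m` (6 syllables):
  Weights: 1 ne L, 2 sta L, 3 pe L, 4 si L, 5 lu: H, 6 se:m H.
  Heavy syllables in the domain: 5, 6. The leftmost is syllable 5 (lu:).
  → primary stress on syllable 5.
Suffixed `ne.sta.pe.si.lu:.se:m.go:d` (7 syllables):
  Weights: 1 ne L, 2 sta L, 3 pe L, 4 si L, 5 lu: H, 6 se:m H, 7 go:d H.
  Heavy syllables in the domain: 5, 6, 7. The leftmost is syllable 5 (lu:).
  → primary stress on syllable 5.

no: stays on 5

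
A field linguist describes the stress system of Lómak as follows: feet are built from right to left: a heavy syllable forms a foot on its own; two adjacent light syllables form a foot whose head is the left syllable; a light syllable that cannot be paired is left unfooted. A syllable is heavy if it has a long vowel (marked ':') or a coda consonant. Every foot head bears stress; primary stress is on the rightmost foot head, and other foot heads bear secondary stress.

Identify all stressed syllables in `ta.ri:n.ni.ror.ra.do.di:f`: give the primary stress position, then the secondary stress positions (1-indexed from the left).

Weights: 1 ta L, 2 ri:n H, 3 ni L, 4 ror H, 5 ra L, 6 do L, 7 di:f H.
Parse right to left (heavy = foot alone; LL = one foot; stranded L unfooted): ta (ˈri:n) ni (ˈror) (ˈra.do) (ˈdi:f).
Foot heads: 2, 4, 5, 7.
Primary stress on the rightmost head = syllable 7.
Secondary stress on 2, 4, 5: ta.ˌri:n.ni.ˌror.ˌra.do.ˈdi:f.

primary 7, secondary 2, 4, 5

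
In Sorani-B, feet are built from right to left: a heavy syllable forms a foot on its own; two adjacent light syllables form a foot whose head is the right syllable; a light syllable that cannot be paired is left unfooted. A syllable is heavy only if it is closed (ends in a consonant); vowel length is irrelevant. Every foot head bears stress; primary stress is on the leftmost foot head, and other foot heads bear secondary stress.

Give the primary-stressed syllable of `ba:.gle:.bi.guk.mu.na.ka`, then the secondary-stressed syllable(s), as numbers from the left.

Weights: 1 ba: L, 2 gle: L, 3 bi L, 4 guk H, 5 mu L, 6 na L, 7 ka L.
Parse right to left (heavy = foot alone; LL = one foot; stranded L unfooted): ba: (gle:.ˈbi) (ˈguk) mu (na.ˈka).
Foot heads: 3, 4, 7.
Primary stress on the leftmost head = syllable 3.
Secondary stress on 4, 7: ba:.gle:.ˈbi.ˌguk.mu.na.ˌka.

primary 3, secondary 4, 7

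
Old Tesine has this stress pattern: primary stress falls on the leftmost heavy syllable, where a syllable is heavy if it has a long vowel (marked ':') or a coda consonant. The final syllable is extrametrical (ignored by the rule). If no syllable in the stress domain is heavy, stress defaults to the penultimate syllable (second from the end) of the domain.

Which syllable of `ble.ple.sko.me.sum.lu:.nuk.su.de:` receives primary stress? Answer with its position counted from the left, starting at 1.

The final syllable (9, de:) is extrametrical; the stress domain is syllables 1–8.
Weights: 1 ble L, 2 ple L, 3 sko L, 4 me L, 5 sum H, 6 lu: H, 7 nuk H, 8 su L.
Heavy syllables in the domain: 5, 6, 7. The leftmost is syllable 5 (sum).
Primary stress: syllable 5 → ble.ple.sko.me.ˈsum.lu:.nuk.su.de:.

5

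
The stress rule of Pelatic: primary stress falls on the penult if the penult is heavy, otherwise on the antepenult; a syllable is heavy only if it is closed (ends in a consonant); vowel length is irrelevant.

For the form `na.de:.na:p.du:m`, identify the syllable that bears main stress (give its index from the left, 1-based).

3

Weights: 2 de: L, 3 na:p H, 4 du:m H.
The penult (syllable 3, na:p) is heavy, so it takes stress.
Primary stress: syllable 3 → na.de:.ˈna:p.du:m.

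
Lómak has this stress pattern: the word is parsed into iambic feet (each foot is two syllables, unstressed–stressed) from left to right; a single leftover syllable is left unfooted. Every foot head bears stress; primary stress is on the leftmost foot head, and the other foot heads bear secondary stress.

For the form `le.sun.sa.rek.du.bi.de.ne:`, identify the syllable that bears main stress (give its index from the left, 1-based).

2

Parse left to right into iambic (σˈσ) feet: (le.ˈsun) (sa.ˈrek) (du.ˈbi) (de.ˈne:).
Foot heads (stressed positions): 2, 4, 6, 8.
End Rule Leftmost: primary stress on the leftmost head = syllable 2.
Primary stress: syllable 2 → le.ˈsun.sa.rek.du.bi.de.ne:.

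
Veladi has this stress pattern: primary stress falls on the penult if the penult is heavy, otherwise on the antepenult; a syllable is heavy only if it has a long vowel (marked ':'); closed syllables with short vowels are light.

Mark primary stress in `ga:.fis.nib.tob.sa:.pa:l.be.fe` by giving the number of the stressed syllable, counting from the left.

Weights: 6 pa:l H, 7 be L, 8 fe L.
The penult (syllable 7, be) is light, so stress falls on the antepenult (syllable 6, pa:l).
Primary stress: syllable 6 → ga:.fis.nib.tob.sa:.ˈpa:l.be.fe.

6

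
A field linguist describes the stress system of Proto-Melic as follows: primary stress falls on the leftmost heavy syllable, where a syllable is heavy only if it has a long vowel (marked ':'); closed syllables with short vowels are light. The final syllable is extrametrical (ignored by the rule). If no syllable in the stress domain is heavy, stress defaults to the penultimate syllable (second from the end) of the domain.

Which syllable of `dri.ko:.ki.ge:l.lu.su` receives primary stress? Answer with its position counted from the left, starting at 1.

2

The final syllable (6, su) is extrametrical; the stress domain is syllables 1–5.
Weights: 1 dri L, 2 ko: H, 3 ki L, 4 ge:l H, 5 lu L.
Heavy syllables in the domain: 2, 4. The leftmost is syllable 2 (ko:).
Primary stress: syllable 2 → dri.ˈko:.ki.ge:l.lu.su.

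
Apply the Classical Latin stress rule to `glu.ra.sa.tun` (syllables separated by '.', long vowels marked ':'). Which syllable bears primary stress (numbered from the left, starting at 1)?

2

Classical Latin: stress the penult if heavy (long vowel or closed), else the antepenult.
Weights: 2 ra L, 3 sa L, 4 tun H.
The penult (syllable 3, sa) is light, so stress falls on the antepenult (syllable 2, ra).
Stress on syllable 2: glu.ˈra.sa.tun.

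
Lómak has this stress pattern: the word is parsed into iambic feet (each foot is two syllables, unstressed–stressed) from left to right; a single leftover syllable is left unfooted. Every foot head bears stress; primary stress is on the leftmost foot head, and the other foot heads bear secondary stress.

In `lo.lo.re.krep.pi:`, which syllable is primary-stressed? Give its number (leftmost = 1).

Parse left to right into iambic (σˈσ) feet: (lo.ˈlo) (re.ˈkrep) pi:. Syllable 5 is left unfooted.
Foot heads (stressed positions): 2, 4.
End Rule Leftmost: primary stress on the leftmost head = syllable 2.
Primary stress: syllable 2 → lo.ˈlo.re.krep.pi:.

2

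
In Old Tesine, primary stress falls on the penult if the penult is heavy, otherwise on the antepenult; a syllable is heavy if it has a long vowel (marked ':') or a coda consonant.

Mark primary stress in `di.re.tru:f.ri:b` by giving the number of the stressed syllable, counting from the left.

Weights: 2 re L, 3 tru:f H, 4 ri:b H.
The penult (syllable 3, tru:f) is heavy, so it takes stress.
Primary stress: syllable 3 → di.re.ˈtru:f.ri:b.

3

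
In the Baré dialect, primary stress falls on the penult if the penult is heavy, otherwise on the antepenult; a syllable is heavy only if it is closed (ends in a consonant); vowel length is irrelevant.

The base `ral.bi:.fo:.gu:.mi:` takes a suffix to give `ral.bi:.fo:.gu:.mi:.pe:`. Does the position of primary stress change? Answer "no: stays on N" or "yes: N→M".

Base `ral.bi:.fo:.gu:.mi:` (5 syllables):
  Weights: 3 fo: L, 4 gu: L, 5 mi: L.
  The penult (syllable 4, gu:) is light, so stress falls on the antepenult (syllable 3, fo:).
  → primary stress on syllable 3.
Suffixed `ral.bi:.fo:.gu:.mi:.pe:` (6 syllables):
  Weights: 4 gu: L, 5 mi: L, 6 pe: L.
  The penult (syllable 5, mi:) is light, so stress falls on the antepenult (syllable 4, gu:).
  → primary stress on syllable 4.

yes: 3→4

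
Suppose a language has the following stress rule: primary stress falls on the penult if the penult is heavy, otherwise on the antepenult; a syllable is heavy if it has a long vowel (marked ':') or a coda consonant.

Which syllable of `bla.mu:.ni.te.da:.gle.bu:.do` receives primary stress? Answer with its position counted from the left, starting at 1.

Weights: 6 gle L, 7 bu: H, 8 do L.
The penult (syllable 7, bu:) is heavy, so it takes stress.
Primary stress: syllable 7 → bla.mu:.ni.te.da:.gle.ˈbu:.do.

7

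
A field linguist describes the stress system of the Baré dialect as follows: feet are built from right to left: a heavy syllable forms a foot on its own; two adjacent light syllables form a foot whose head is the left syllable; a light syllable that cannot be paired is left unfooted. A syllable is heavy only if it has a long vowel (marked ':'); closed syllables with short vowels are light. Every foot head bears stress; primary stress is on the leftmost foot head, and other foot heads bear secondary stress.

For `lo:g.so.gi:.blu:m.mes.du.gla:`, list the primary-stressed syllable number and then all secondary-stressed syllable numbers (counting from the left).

primary 1, secondary 3, 4, 5, 7

Weights: 1 lo:g H, 2 so L, 3 gi: H, 4 blu:m H, 5 mes L, 6 du L, 7 gla: H.
Parse right to left (heavy = foot alone; LL = one foot; stranded L unfooted): (ˈlo:g) so (ˈgi:) (ˈblu:m) (ˈmes.du) (ˈgla:).
Foot heads: 1, 3, 4, 5, 7.
Primary stress on the leftmost head = syllable 1.
Secondary stress on 3, 4, 5, 7: ˈlo:g.so.ˌgi:.ˌblu:m.ˌmes.du.ˌgla:.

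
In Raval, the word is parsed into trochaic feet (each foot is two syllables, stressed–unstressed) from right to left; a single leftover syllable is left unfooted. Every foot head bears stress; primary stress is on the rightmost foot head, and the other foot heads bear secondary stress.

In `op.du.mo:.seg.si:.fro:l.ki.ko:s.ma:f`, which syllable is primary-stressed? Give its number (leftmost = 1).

Parse right to left into trochaic (ˈσσ) feet: op (ˈdu.mo:) (ˈseg.si:) (ˈfro:l.ki) (ˈko:s.ma:f). Syllable 1 is left unfooted.
Foot heads (stressed positions): 2, 4, 6, 8.
End Rule Rightmost: primary stress on the rightmost head = syllable 8.
Primary stress: syllable 8 → op.du.mo:.seg.si:.fro:l.ki.ˈko:s.ma:f.

8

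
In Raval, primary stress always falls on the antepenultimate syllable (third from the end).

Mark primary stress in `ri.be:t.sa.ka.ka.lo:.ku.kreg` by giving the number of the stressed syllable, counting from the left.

The word has 8 syllables; the antepenultimate syllable (third from the end) is syllable 6 (lo:).
Primary stress: syllable 6 → ri.be:t.sa.ka.ka.ˈlo:.ku.kreg.

6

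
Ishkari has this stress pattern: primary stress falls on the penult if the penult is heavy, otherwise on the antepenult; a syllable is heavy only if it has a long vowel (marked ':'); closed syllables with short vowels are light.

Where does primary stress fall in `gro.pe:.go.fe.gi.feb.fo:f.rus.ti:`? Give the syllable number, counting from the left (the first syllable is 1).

7

Weights: 7 fo:f H, 8 rus L, 9 ti: H.
The penult (syllable 8, rus) is light, so stress falls on the antepenult (syllable 7, fo:f).
Primary stress: syllable 7 → gro.pe:.go.fe.gi.feb.ˈfo:f.rus.ti:.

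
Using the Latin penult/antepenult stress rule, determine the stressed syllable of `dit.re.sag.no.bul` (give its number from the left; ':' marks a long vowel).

Classical Latin: stress the penult if heavy (long vowel or closed), else the antepenult.
Weights: 3 sag H, 4 no L, 5 bul H.
The penult (syllable 4, no) is light, so stress falls on the antepenult (syllable 3, sag).
Stress on syllable 3: dit.re.ˈsag.no.bul.

3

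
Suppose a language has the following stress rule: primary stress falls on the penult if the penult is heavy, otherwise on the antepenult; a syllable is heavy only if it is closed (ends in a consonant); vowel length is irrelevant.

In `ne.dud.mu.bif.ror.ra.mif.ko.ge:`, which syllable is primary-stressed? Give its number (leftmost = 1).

Weights: 7 mif H, 8 ko L, 9 ge: L.
The penult (syllable 8, ko) is light, so stress falls on the antepenult (syllable 7, mif).
Primary stress: syllable 7 → ne.dud.mu.bif.ror.ra.ˈmif.ko.ge:.

7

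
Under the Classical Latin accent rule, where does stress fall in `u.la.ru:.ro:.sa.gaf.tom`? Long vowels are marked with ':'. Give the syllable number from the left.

Classical Latin: stress the penult if heavy (long vowel or closed), else the antepenult.
Weights: 5 sa L, 6 gaf H, 7 tom H.
The penult (syllable 6, gaf) is heavy, so it takes stress.
Stress on syllable 6: u.la.ru:.ro:.sa.ˈgaf.tom.

6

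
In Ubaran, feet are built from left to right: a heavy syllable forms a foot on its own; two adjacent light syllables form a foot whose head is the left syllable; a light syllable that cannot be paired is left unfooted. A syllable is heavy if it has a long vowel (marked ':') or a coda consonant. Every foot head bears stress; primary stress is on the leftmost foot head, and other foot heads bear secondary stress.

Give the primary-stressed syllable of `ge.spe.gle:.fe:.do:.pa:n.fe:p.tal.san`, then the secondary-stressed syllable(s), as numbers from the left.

primary 1, secondary 3, 4, 5, 6, 7, 8, 9

Weights: 1 ge L, 2 spe L, 3 gle: H, 4 fe: H, 5 do: H, 6 pa:n H, 7 fe:p H, 8 tal H, 9 san H.
Parse left to right (heavy = foot alone; LL = one foot; stranded L unfooted): (ˈge.spe) (ˈgle:) (ˈfe:) (ˈdo:) (ˈpa:n) (ˈfe:p) (ˈtal) (ˈsan).
Foot heads: 1, 3, 4, 5, 6, 7, 8, 9.
Primary stress on the leftmost head = syllable 1.
Secondary stress on 3, 4, 5, 6, 7, 8, 9: ˈge.spe.ˌgle:.ˌfe:.ˌdo:.ˌpa:n.ˌfe:p.ˌtal.ˌsan.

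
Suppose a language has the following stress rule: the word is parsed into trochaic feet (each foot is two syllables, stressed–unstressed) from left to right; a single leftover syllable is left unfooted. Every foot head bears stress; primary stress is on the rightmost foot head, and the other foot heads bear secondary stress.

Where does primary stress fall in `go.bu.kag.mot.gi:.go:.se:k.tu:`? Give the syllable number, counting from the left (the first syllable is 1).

Parse left to right into trochaic (ˈσσ) feet: (ˈgo.bu) (ˈkag.mot) (ˈgi:.go:) (ˈse:k.tu:).
Foot heads (stressed positions): 1, 3, 5, 7.
End Rule Rightmost: primary stress on the rightmost head = syllable 7.
Primary stress: syllable 7 → go.bu.kag.mot.gi:.go:.ˈse:k.tu:.

7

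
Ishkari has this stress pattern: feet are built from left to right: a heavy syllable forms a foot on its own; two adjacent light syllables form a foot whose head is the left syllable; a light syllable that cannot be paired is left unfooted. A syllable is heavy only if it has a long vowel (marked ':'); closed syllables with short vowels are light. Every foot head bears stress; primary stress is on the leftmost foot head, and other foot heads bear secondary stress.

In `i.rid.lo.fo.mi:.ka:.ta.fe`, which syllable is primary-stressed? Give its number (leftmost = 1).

Weights: 1 i L, 2 rid L, 3 lo L, 4 fo L, 5 mi: H, 6 ka: H, 7 ta L, 8 fe L.
Parse left to right (heavy = foot alone; LL = one foot; stranded L unfooted): (ˈi.rid) (ˈlo.fo) (ˈmi:) (ˈka:) (ˈta.fe).
Foot heads: 1, 3, 5, 6, 7.
Primary stress on the leftmost head = syllable 1.
Primary stress: syllable 1 → ˈi.rid.lo.fo.mi:.ka:.ta.fe.

1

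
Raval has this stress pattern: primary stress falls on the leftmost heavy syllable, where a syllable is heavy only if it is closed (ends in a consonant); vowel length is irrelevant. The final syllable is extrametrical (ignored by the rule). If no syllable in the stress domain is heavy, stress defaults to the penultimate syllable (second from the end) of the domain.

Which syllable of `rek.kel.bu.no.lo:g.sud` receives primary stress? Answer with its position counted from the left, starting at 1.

The final syllable (6, sud) is extrametrical; the stress domain is syllables 1–5.
Weights: 1 rek H, 2 kel H, 3 bu L, 4 no L, 5 lo:g H.
Heavy syllables in the domain: 1, 2, 5. The leftmost is syllable 1 (rek).
Primary stress: syllable 1 → ˈrek.kel.bu.no.lo:g.sud.

1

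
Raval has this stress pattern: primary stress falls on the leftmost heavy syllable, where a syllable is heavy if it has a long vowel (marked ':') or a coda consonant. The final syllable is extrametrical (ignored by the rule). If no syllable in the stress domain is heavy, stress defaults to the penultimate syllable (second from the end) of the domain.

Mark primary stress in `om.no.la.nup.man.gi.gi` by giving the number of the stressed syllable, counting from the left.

1

The final syllable (7, gi) is extrametrical; the stress domain is syllables 1–6.
Weights: 1 om H, 2 no L, 3 la L, 4 nup H, 5 man H, 6 gi L.
Heavy syllables in the domain: 1, 4, 5. The leftmost is syllable 1 (om).
Primary stress: syllable 1 → ˈom.no.la.nup.man.gi.gi.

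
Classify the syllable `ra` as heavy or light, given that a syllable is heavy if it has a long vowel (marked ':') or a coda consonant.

light

`ra`: short vowel, open (no coda). Short vowel, open → light.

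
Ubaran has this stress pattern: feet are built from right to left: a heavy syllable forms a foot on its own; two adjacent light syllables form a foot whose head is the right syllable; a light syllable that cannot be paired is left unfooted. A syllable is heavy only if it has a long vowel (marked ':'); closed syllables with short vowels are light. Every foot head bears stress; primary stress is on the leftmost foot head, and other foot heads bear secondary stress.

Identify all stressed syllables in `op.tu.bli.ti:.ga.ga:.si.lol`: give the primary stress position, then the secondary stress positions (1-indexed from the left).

Weights: 1 op L, 2 tu L, 3 bli L, 4 ti: H, 5 ga L, 6 ga: H, 7 si L, 8 lol L.
Parse right to left (heavy = foot alone; LL = one foot; stranded L unfooted): op (tu.ˈbli) (ˈti:) ga (ˈga:) (si.ˈlol).
Foot heads: 3, 4, 6, 8.
Primary stress on the leftmost head = syllable 3.
Secondary stress on 4, 6, 8: op.tu.ˈbli.ˌti:.ga.ˌga:.si.ˌlol.

primary 3, secondary 4, 6, 8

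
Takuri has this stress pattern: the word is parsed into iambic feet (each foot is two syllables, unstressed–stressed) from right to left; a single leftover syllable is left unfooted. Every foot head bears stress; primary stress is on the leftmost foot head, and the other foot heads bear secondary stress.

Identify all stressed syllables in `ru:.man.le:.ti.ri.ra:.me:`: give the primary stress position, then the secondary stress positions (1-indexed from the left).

primary 3, secondary 5, 7

Parse right to left into iambic (σˈσ) feet: ru: (man.ˈle:) (ti.ˈri) (ra:.ˈme:). Syllable 1 is left unfooted.
Foot heads (stressed positions): 3, 5, 7.
End Rule Leftmost: primary stress on the leftmost head = syllable 3.
Secondary stress on 5, 7: ru:.man.ˈle:.ti.ˌri.ra:.ˌme:.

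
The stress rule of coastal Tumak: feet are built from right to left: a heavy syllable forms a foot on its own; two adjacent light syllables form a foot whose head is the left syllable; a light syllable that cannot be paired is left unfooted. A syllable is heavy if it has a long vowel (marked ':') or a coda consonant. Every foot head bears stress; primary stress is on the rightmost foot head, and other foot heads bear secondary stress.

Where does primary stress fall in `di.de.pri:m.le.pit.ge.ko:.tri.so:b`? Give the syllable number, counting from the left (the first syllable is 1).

Weights: 1 di L, 2 de L, 3 pri:m H, 4 le L, 5 pit H, 6 ge L, 7 ko: H, 8 tri L, 9 so:b H.
Parse right to left (heavy = foot alone; LL = one foot; stranded L unfooted): (ˈdi.de) (ˈpri:m) le (ˈpit) ge (ˈko:) tri (ˈso:b).
Foot heads: 1, 3, 5, 7, 9.
Primary stress on the rightmost head = syllable 9.
Primary stress: syllable 9 → di.de.pri:m.le.pit.ge.ko:.tri.ˈso:b.

9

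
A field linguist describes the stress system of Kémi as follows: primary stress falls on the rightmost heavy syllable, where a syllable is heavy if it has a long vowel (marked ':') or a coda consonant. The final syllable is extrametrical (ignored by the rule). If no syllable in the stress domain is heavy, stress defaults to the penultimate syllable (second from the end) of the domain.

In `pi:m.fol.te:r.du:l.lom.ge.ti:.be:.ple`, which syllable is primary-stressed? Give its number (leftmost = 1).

The final syllable (9, ple) is extrametrical; the stress domain is syllables 1–8.
Weights: 1 pi:m H, 2 fol H, 3 te:r H, 4 du:l H, 5 lom H, 6 ge L, 7 ti: H, 8 be: H.
Heavy syllables in the domain: 1, 2, 3, 4, 5, 7, 8. The rightmost is syllable 8 (be:).
Primary stress: syllable 8 → pi:m.fol.te:r.du:l.lom.ge.ti:.ˈbe:.ple.

8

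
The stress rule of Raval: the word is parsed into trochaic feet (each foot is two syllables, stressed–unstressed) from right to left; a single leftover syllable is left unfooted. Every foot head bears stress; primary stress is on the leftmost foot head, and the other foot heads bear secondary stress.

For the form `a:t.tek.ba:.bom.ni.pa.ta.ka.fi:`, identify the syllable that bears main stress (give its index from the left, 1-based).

2

Parse right to left into trochaic (ˈσσ) feet: a:t (ˈtek.ba:) (ˈbom.ni) (ˈpa.ta) (ˈka.fi:). Syllable 1 is left unfooted.
Foot heads (stressed positions): 2, 4, 6, 8.
End Rule Leftmost: primary stress on the leftmost head = syllable 2.
Primary stress: syllable 2 → a:t.ˈtek.ba:.bom.ni.pa.ta.ka.fi:.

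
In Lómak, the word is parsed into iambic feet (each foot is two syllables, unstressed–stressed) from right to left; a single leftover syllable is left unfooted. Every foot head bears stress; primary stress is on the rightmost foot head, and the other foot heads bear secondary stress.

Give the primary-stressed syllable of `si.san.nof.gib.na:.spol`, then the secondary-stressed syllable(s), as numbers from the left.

Parse right to left into iambic (σˈσ) feet: (si.ˈsan) (nof.ˈgib) (na:.ˈspol).
Foot heads (stressed positions): 2, 4, 6.
End Rule Rightmost: primary stress on the rightmost head = syllable 6.
Secondary stress on 2, 4: si.ˌsan.nof.ˌgib.na:.ˈspol.

primary 6, secondary 2, 4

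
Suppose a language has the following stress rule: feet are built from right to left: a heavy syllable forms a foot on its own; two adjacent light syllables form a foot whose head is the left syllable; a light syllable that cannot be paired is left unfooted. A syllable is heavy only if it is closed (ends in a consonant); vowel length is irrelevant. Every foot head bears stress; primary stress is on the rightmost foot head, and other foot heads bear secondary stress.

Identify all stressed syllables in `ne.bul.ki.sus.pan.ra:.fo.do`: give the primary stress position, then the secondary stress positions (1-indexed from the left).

Weights: 1 ne L, 2 bul H, 3 ki L, 4 sus H, 5 pan H, 6 ra: L, 7 fo L, 8 do L.
Parse right to left (heavy = foot alone; LL = one foot; stranded L unfooted): ne (ˈbul) ki (ˈsus) (ˈpan) ra: (ˈfo.do).
Foot heads: 2, 4, 5, 7.
Primary stress on the rightmost head = syllable 7.
Secondary stress on 2, 4, 5: ne.ˌbul.ki.ˌsus.ˌpan.ra:.ˈfo.do.

primary 7, secondary 2, 4, 5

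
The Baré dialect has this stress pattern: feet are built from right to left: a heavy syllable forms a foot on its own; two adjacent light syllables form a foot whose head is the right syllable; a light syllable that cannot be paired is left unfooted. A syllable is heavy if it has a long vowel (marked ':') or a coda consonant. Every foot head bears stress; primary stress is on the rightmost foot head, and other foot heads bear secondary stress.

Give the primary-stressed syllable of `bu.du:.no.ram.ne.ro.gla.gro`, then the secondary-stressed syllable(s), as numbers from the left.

Weights: 1 bu L, 2 du: H, 3 no L, 4 ram H, 5 ne L, 6 ro L, 7 gla L, 8 gro L.
Parse right to left (heavy = foot alone; LL = one foot; stranded L unfooted): bu (ˈdu:) no (ˈram) (ne.ˈro) (gla.ˈgro).
Foot heads: 2, 4, 6, 8.
Primary stress on the rightmost head = syllable 8.
Secondary stress on 2, 4, 6: bu.ˌdu:.no.ˌram.ne.ˌro.gla.ˈgro.

primary 8, secondary 2, 4, 6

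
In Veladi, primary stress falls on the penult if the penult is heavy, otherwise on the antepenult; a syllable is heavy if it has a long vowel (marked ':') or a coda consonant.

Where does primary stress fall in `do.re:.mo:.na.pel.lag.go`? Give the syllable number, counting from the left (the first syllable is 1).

Weights: 5 pel H, 6 lag H, 7 go L.
The penult (syllable 6, lag) is heavy, so it takes stress.
Primary stress: syllable 6 → do.re:.mo:.na.pel.ˈlag.go.

6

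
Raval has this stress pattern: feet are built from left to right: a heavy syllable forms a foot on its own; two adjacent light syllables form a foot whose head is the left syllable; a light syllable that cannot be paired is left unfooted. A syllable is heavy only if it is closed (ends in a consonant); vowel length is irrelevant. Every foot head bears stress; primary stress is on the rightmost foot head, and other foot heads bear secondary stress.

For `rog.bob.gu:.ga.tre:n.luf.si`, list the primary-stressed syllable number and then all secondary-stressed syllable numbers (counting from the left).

primary 6, secondary 1, 2, 3, 5

Weights: 1 rog H, 2 bob H, 3 gu: L, 4 ga L, 5 tre:n H, 6 luf H, 7 si L.
Parse left to right (heavy = foot alone; LL = one foot; stranded L unfooted): (ˈrog) (ˈbob) (ˈgu:.ga) (ˈtre:n) (ˈluf) si.
Foot heads: 1, 2, 3, 5, 6.
Primary stress on the rightmost head = syllable 6.
Secondary stress on 1, 2, 3, 5: ˌrog.ˌbob.ˌgu:.ga.ˌtre:n.ˈluf.si.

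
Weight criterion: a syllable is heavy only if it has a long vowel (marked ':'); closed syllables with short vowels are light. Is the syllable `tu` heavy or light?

`tu`: short vowel, open (no coda). Short vowel → light.

light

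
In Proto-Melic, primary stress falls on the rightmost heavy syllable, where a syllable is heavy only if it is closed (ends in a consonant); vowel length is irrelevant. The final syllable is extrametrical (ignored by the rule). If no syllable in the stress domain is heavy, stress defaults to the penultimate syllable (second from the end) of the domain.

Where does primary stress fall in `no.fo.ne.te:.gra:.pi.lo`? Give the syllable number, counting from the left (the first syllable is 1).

The final syllable (7, lo) is extrametrical; the stress domain is syllables 1–6.
Weights: 1 no L, 2 fo L, 3 ne L, 4 te: L, 5 gra: L, 6 pi L.
No heavy syllable in the domain; default to the penultimate syllable (second from the end) of the domain = syllable 5.
Primary stress: syllable 5 → no.fo.ne.te:.ˈgra:.pi.lo.

5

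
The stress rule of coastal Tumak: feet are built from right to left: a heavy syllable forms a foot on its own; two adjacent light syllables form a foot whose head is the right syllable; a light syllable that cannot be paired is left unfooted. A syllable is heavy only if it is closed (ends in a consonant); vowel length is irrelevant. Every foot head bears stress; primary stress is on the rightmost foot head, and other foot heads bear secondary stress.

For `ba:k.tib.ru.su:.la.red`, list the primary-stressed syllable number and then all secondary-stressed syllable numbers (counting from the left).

primary 6, secondary 1, 2, 5

Weights: 1 ba:k H, 2 tib H, 3 ru L, 4 su: L, 5 la L, 6 red H.
Parse right to left (heavy = foot alone; LL = one foot; stranded L unfooted): (ˈba:k) (ˈtib) ru (su:.ˈla) (ˈred).
Foot heads: 1, 2, 5, 6.
Primary stress on the rightmost head = syllable 6.
Secondary stress on 1, 2, 5: ˌba:k.ˌtib.ru.su:.ˌla.ˈred.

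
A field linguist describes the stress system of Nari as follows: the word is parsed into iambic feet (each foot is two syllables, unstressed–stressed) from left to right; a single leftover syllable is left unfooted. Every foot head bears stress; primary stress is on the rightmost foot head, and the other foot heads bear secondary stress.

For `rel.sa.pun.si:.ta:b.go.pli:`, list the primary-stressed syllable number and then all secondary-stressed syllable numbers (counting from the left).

Parse left to right into iambic (σˈσ) feet: (rel.ˈsa) (pun.ˈsi:) (ta:b.ˈgo) pli:. Syllable 7 is left unfooted.
Foot heads (stressed positions): 2, 4, 6.
End Rule Rightmost: primary stress on the rightmost head = syllable 6.
Secondary stress on 2, 4: rel.ˌsa.pun.ˌsi:.ta:b.ˈgo.pli:.

primary 6, secondary 2, 4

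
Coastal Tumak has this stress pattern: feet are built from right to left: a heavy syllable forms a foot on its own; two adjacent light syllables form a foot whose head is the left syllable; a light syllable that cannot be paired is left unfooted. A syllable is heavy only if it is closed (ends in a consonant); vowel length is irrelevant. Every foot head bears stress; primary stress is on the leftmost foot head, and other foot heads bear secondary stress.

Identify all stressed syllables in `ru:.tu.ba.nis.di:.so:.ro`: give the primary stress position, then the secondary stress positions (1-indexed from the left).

primary 2, secondary 4, 6

Weights: 1 ru: L, 2 tu L, 3 ba L, 4 nis H, 5 di: L, 6 so: L, 7 ro L.
Parse right to left (heavy = foot alone; LL = one foot; stranded L unfooted): ru: (ˈtu.ba) (ˈnis) di: (ˈso:.ro).
Foot heads: 2, 4, 6.
Primary stress on the leftmost head = syllable 2.
Secondary stress on 4, 6: ru:.ˈtu.ba.ˌnis.di:.ˌso:.ro.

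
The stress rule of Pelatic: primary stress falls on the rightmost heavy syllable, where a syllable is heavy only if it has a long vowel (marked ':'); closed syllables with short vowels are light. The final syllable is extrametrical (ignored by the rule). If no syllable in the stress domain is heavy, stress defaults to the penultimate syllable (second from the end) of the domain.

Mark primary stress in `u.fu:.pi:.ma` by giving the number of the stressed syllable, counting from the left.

3

The final syllable (4, ma) is extrametrical; the stress domain is syllables 1–3.
Weights: 1 u L, 2 fu: H, 3 pi: H.
Heavy syllables in the domain: 2, 3. The rightmost is syllable 3 (pi:).
Primary stress: syllable 3 → u.fu:.ˈpi:.ma.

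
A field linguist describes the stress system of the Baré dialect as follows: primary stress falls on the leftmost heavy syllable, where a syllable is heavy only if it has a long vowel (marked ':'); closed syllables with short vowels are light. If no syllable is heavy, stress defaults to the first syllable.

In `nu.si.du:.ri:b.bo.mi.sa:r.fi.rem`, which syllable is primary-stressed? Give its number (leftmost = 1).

3

Weights: 1 nu L, 2 si L, 3 du: H, 4 ri:b H, 5 bo L, 6 mi L, 7 sa:r H, 8 fi L, 9 rem L.
Heavy syllables in the domain: 3, 4, 7. The leftmost is syllable 3 (du:).
Primary stress: syllable 3 → nu.si.ˈdu:.ri:b.bo.mi.sa:r.fi.rem.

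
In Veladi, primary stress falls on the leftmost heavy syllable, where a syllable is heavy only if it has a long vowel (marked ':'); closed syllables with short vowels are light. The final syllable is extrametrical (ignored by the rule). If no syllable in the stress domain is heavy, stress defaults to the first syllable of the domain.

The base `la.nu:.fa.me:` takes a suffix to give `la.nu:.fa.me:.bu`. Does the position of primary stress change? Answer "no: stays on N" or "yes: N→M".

Base `la.nu:.fa.me:` (4 syllables):
  The final syllable (4, me:) is extrametrical; the stress domain is syllables 1–3.
  Weights: 1 la L, 2 nu: H, 3 fa L.
  Heavy syllables in the domain: 2. The leftmost is syllable 2 (nu:).
  → primary stress on syllable 2.
Suffixed `la.nu:.fa.me:.bu` (5 syllables):
  The final syllable (5, bu) is extrametrical; the stress domain is syllables 1–4.
  Weights: 1 la L, 2 nu: H, 3 fa L, 4 me: H.
  Heavy syllables in the domain: 2, 4. The leftmost is syllable 2 (nu:).
  → primary stress on syllable 2.

no: stays on 2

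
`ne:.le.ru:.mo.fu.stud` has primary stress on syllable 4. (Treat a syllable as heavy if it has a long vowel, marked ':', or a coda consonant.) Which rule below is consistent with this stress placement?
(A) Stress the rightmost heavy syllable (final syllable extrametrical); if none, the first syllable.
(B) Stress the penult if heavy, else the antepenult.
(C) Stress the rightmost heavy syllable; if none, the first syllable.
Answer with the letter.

B

Rule A → syllable 3 (observed: 4).
Rule B → syllable 4 ✓.
Rule C → syllable 6 (observed: 4).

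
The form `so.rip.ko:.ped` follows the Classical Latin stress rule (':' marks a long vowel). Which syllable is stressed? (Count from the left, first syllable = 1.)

Classical Latin: stress the penult if heavy (long vowel or closed), else the antepenult.
Weights: 2 rip H, 3 ko: H, 4 ped H.
The penult (syllable 3, ko:) is heavy, so it takes stress.
Stress on syllable 3: so.rip.ˈko:.ped.

3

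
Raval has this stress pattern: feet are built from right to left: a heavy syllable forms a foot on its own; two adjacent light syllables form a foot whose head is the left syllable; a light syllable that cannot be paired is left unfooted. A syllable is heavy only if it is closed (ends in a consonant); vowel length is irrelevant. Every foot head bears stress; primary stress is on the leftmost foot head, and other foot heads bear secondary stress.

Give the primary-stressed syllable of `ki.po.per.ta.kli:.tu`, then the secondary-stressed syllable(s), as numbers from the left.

primary 1, secondary 3, 5

Weights: 1 ki L, 2 po L, 3 per H, 4 ta L, 5 kli: L, 6 tu L.
Parse right to left (heavy = foot alone; LL = one foot; stranded L unfooted): (ˈki.po) (ˈper) ta (ˈkli:.tu).
Foot heads: 1, 3, 5.
Primary stress on the leftmost head = syllable 1.
Secondary stress on 3, 5: ˈki.po.ˌper.ta.ˌkli:.tu.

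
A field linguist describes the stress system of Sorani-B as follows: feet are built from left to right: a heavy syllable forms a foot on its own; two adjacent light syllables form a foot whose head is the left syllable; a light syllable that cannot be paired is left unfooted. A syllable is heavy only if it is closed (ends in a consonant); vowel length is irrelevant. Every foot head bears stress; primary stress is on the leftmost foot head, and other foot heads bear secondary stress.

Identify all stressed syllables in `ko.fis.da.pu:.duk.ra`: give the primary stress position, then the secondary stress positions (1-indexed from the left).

primary 2, secondary 3, 5

Weights: 1 ko L, 2 fis H, 3 da L, 4 pu: L, 5 duk H, 6 ra L.
Parse left to right (heavy = foot alone; LL = one foot; stranded L unfooted): ko (ˈfis) (ˈda.pu:) (ˈduk) ra.
Foot heads: 2, 3, 5.
Primary stress on the leftmost head = syllable 2.
Secondary stress on 3, 5: ko.ˈfis.ˌda.pu:.ˌduk.ra.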